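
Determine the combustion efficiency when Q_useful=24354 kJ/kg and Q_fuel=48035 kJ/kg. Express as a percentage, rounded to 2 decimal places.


Efficiency = (Q_useful / Q_fuel) * 100
Efficiency = (24354 / 48035) * 100
Efficiency = 0.5070 * 100 = 50.70%


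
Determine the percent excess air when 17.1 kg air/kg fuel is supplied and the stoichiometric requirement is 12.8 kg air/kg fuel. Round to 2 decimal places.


Excess air = actual - stoichiometric = 17.1 - 12.8 = 4.30 kg/kg fuel
Excess air % = (excess / stoich) * 100 = (4.30 / 12.8) * 100 = 33.59%


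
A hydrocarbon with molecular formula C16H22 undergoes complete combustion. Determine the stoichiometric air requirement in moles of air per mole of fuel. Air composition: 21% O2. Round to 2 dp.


Balanced combustion: C16H22 + 21.5 O2 -> 16 CO2 + 11 H2O
O2 needed = C + H/4 = 16 + 22/4 = 21.50 moles
Air moles = O2 / 0.21 = 21.50 / 0.21 = 102.38 moles air


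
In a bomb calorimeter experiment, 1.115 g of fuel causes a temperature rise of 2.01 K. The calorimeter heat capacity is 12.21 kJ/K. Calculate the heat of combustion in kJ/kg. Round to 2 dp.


Hc = C_cal * delta_T / m_fuel
Q_released = 12.21 * 2.01 = 24.5421 kJ
m_fuel = 1.115 g = 1.115/1000 kg = 0.001115 kg
Hc = 24.5421 / 0.001115 = 22010.85 kJ/kg


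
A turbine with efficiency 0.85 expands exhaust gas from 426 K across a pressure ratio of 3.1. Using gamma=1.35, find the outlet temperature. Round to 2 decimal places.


T_out = T_in * (1 - eta * (1 - PR^(-(gamma-1)/gamma)))
Exponent = -(1.35-1)/1.35 = -0.25925926
PR^exp = 3.1^(-0.25925926) = 0.74577862
Factor = 1 - 0.85*(1 - 0.74577862) = 0.78391183
T_out = 426 * 0.78391183 = 333.95 K


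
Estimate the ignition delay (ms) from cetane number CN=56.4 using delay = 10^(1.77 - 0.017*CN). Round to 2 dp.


delay = 10^(1.77 - 0.017*CN)
Exponent = 1.77 - 0.017*56.4 = 0.8112
delay = 10^0.8112 = 6.47 ms


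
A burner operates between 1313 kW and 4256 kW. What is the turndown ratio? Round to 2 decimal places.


TDR = Q_max / Q_min
TDR = 4256 / 1313 = 3.24


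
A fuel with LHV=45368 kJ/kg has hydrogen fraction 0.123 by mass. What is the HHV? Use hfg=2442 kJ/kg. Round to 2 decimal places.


HHV = LHV + hfg * 9 * H
Water addition = 2442 * 9 * 0.123 = 2703.294 kJ/kg
HHV = 45368 + 2703.294 = 48071.29 kJ/kg


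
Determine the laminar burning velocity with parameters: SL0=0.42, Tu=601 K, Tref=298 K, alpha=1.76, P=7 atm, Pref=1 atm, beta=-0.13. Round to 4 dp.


SL = SL0 * (Tu/Tref)^alpha * (P/Pref)^beta
T ratio = 601/298 = 2.01677852
(T ratio)^alpha = 2.01677852^1.76 = 3.437150
(P/Pref)^beta = 7^(-0.13) = 0.776492
SL = 0.42 * 3.437150 * 0.776492 = 1.1209 m/s


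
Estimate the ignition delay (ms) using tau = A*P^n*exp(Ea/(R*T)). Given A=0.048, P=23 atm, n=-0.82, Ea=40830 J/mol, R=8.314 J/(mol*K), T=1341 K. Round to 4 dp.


tau = A * P^n * exp(Ea/(R*T))
P^n = 23^(-0.82) = 0.07645100
Ea/(R*T) = 40830/(8.314*1341) = 3.662188
exp(Ea/(R*T)) = 38.946447
tau = 0.048 * 0.07645100 * 38.946447 = 0.1429 ms


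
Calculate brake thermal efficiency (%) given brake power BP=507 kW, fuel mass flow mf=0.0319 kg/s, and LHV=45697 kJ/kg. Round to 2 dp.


eta_BTE = (BP / (mf * LHV)) * 100
Denominator = 0.0319 * 45697 = 1457.7343 kW
eta_BTE = (507 / 1457.7343) * 100 = 34.78%


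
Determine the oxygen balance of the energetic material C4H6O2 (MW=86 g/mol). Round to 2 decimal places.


OB = -1600 * (2C + H/2 - O) / MW
Inner = 2*4 + 6/2 - 2 = 9.00
OB = -1600 * 9.00 / 86 = -167.44%


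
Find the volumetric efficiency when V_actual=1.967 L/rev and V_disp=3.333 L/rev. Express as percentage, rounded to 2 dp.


eta_v = (V_actual / V_disp) * 100
Ratio = 1.967 / 3.333 = 0.5902
eta_v = 0.5902 * 100 = 59.02%


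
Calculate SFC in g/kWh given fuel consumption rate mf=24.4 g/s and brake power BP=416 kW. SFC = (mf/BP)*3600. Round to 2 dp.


SFC = (mf / BP) * 3600
Rate = 24.4 / 416 = 0.058654 g/(s*kW)
SFC = 0.058654 * 3600 = 211.15 g/kWh


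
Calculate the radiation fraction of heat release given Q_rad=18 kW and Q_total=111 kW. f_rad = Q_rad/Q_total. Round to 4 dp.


f_rad = Q_rad / Q_total
f_rad = 18 / 111 = 0.1622


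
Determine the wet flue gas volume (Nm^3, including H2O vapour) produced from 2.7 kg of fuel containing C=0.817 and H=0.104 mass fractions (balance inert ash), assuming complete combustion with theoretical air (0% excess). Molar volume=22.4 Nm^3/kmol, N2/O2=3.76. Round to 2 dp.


Per kg fuel: CO2 = (C/12 kmol)*22.4 = (0.817/12)*22.4 = 1.52507 Nm^3
Per kg fuel: H2O = (H/2 kmol)*22.4 = (0.104/2)*22.4 = 1.16480 Nm^3
O2 needed per kg fuel = C/12 + H/4 = 0.817/12 + 0.104/4 = 0.09408333 kmol
Per kg fuel: N2 = O2*3.76*22.4 = 0.09408333*3.76*22.4 = 7.92407 Nm^3
Total per kg = 1.52507 + 1.16480 + 7.92407 = 10.61394 Nm^3
Total = 10.61394 * 2.7 = 28.66 Nm^3


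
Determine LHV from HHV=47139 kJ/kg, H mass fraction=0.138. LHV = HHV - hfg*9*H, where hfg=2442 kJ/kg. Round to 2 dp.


LHV = HHV - hfg * 9 * H
Water correction = 2442 * 9 * 0.138 = 3032.964 kJ/kg
LHV = 47139 - 3032.964 = 44106.04 kJ/kg


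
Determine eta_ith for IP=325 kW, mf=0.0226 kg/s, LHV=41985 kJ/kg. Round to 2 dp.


eta_ith = (IP / (mf * LHV)) * 100
Denominator = 0.0226 * 41985 = 948.8610 kW
eta_ith = (325 / 948.8610) * 100 = 34.25%


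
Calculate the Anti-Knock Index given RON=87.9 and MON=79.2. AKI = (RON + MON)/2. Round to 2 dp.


AKI = (RON + MON) / 2
AKI = (87.9 + 79.2) / 2
AKI = 167.1 / 2 = 83.55


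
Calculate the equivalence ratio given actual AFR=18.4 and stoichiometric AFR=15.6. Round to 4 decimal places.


phi = AFR_stoich / AFR_actual
phi = 15.6 / 18.4 = 0.8478


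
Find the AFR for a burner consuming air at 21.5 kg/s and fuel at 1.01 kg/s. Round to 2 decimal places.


AFR = m_air / m_fuel
AFR = 21.5 / 1.01 = 21.29


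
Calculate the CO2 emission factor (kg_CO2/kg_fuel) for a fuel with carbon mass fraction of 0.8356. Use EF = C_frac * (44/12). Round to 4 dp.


EF = C_frac * (M_CO2 / M_C)
EF = 0.8356 * (44/12)
EF = 0.8356 * 3.666667 = 3.0639 kg_CO2/kg_fuel


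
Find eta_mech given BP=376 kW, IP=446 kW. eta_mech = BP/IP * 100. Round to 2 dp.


eta_mech = (BP / IP) * 100
Ratio = 376 / 446 = 0.8430
eta_mech = 0.8430 * 100 = 84.30%


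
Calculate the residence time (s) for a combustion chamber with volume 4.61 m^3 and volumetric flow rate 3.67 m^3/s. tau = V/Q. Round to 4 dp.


tau = V / Q_flow
tau = 4.61 / 3.67 = 1.2561 s


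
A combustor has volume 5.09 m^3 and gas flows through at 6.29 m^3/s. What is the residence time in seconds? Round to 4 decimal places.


tau = V / Q_flow
tau = 5.09 / 6.29 = 0.8092 s


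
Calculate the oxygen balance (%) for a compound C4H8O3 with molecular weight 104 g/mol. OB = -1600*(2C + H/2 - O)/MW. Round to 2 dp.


OB = -1600 * (2C + H/2 - O) / MW
Inner = 2*4 + 8/2 - 3 = 9.00
OB = -1600 * 9.00 / 104 = -138.46%


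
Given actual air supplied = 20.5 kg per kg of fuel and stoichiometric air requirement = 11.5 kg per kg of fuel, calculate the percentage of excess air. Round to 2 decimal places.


Excess air = actual - stoichiometric = 20.5 - 11.5 = 9.00 kg/kg fuel
Excess air % = (excess / stoich) * 100 = (9.00 / 11.5) * 100 = 78.26%


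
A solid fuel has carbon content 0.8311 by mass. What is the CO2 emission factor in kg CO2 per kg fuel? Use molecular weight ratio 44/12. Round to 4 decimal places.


EF = C_frac * (M_CO2 / M_C)
EF = 0.8311 * (44/12)
EF = 0.8311 * 3.666667 = 3.0474 kg_CO2/kg_fuel


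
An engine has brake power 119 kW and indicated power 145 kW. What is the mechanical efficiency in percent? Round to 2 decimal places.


eta_mech = (BP / IP) * 100
Ratio = 119 / 145 = 0.8207
eta_mech = 0.8207 * 100 = 82.07%


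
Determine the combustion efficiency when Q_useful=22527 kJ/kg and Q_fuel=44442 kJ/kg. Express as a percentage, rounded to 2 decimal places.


Efficiency = (Q_useful / Q_fuel) * 100
Efficiency = (22527 / 44442) * 100
Efficiency = 0.5069 * 100 = 50.69%


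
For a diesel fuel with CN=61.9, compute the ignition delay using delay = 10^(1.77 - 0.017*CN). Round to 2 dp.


delay = 10^(1.77 - 0.017*CN)
Exponent = 1.77 - 0.017*61.9 = 0.7177
delay = 10^0.7177 = 5.22 ms


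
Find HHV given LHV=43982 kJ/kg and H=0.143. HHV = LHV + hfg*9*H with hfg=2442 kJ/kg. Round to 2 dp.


HHV = LHV + hfg * 9 * H
Water addition = 2442 * 9 * 0.143 = 3142.854 kJ/kg
HHV = 43982 + 3142.854 = 47124.85 kJ/kg


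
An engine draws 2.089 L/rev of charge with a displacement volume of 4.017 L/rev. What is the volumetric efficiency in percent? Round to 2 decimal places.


eta_v = (V_actual / V_disp) * 100
Ratio = 2.089 / 4.017 = 0.5200
eta_v = 0.5200 * 100 = 52.00%


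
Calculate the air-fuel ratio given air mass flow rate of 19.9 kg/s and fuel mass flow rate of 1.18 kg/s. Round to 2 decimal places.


AFR = m_air / m_fuel
AFR = 19.9 / 1.18 = 16.86


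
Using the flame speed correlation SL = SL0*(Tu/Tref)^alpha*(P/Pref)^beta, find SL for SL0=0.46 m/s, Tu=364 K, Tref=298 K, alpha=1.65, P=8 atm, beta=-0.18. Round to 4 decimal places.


SL = SL0 * (Tu/Tref)^alpha * (P/Pref)^beta
T ratio = 364/298 = 1.22147651
(T ratio)^alpha = 1.22147651^1.65 = 1.391107
(P/Pref)^beta = 8^(-0.18) = 0.687771
SL = 0.46 * 1.391107 * 0.687771 = 0.4401 m/s


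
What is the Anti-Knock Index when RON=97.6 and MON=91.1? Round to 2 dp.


AKI = (RON + MON) / 2
AKI = (97.6 + 91.1) / 2
AKI = 188.7 / 2 = 94.35


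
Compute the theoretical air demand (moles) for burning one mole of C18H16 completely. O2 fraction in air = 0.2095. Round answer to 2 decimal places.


Balanced combustion: C18H16 + 22 O2 -> 18 CO2 + 8 H2O
O2 needed = C + H/4 = 18 + 16/4 = 22.00 moles
Air moles = O2 / 0.2095 = 22.00 / 0.2095 = 105.01 moles air


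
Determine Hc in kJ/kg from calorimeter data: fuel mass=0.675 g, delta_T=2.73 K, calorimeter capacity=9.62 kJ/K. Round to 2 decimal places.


Hc = C_cal * delta_T / m_fuel
Q_released = 9.62 * 2.73 = 26.2626 kJ
m_fuel = 0.675 g = 0.675/1000 kg = 0.000675 kg
Hc = 26.2626 / 0.000675 = 38907.56 kJ/kg


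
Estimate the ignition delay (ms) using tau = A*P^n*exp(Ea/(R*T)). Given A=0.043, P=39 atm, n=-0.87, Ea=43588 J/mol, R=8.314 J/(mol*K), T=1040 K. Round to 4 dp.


tau = A * P^n * exp(Ea/(R*T))
P^n = 39^(-0.87) = 0.04128324
Ea/(R*T) = 43588/(8.314*1040) = 5.041080
exp(Ea/(R*T)) = 154.636921
tau = 0.043 * 0.04128324 * 154.636921 = 0.2745 ms


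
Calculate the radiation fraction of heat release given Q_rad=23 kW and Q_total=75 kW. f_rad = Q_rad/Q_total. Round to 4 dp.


f_rad = Q_rad / Q_total
f_rad = 23 / 75 = 0.3067


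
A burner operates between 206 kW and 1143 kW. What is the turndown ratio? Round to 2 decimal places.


TDR = Q_max / Q_min
TDR = 1143 / 206 = 5.55


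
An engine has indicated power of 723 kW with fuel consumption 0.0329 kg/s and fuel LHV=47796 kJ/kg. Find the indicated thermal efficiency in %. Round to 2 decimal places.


eta_ith = (IP / (mf * LHV)) * 100
Denominator = 0.0329 * 47796 = 1572.4884 kW
eta_ith = (723 / 1572.4884) * 100 = 45.98%


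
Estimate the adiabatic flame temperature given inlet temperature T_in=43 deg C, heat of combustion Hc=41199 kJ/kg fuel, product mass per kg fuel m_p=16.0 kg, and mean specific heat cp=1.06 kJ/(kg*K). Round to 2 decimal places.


T_ad = T_in + Hc / (m_p * cp)
Denominator = 16.0 * 1.06 = 16.9600
Temperature rise = 41199 / 16.9600 = 2429.19 K
T_ad = 43 + 2429.19 = 2472.19 deg C


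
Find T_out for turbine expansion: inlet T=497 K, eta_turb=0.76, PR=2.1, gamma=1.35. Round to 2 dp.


T_out = T_in * (1 - eta * (1 - PR^(-(gamma-1)/gamma)))
Exponent = -(1.35-1)/1.35 = -0.25925926
PR^exp = 2.1^(-0.25925926) = 0.82501466
Factor = 1 - 0.76*(1 - 0.82501466) = 0.86701114
T_out = 497 * 0.86701114 = 430.90 K


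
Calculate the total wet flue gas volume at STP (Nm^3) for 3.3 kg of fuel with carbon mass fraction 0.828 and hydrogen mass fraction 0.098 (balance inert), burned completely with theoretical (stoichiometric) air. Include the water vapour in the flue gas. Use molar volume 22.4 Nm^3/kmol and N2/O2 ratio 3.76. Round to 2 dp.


Per kg fuel: CO2 = (C/12 kmol)*22.4 = (0.828/12)*22.4 = 1.54560 Nm^3
Per kg fuel: H2O = (H/2 kmol)*22.4 = (0.098/2)*22.4 = 1.09760 Nm^3
O2 needed per kg fuel = C/12 + H/4 = 0.828/12 + 0.098/4 = 0.09350000 kmol
Per kg fuel: N2 = O2*3.76*22.4 = 0.09350000*3.76*22.4 = 7.87494 Nm^3
Total per kg = 1.54560 + 1.09760 + 7.87494 = 10.51814 Nm^3
Total = 10.51814 * 3.3 = 34.71 Nm^3


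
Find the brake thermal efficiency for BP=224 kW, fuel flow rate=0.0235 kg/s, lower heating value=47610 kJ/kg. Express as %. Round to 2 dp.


eta_BTE = (BP / (mf * LHV)) * 100
Denominator = 0.0235 * 47610 = 1118.8350 kW
eta_BTE = (224 / 1118.8350) * 100 = 20.02%


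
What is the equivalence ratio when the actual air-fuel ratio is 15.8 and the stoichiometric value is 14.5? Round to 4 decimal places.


phi = AFR_stoich / AFR_actual
phi = 14.5 / 15.8 = 0.9177


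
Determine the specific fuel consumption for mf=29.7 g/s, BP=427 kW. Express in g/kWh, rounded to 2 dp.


SFC = (mf / BP) * 3600
Rate = 29.7 / 427 = 0.069555 g/(s*kW)
SFC = 0.069555 * 3600 = 250.40 g/kWh


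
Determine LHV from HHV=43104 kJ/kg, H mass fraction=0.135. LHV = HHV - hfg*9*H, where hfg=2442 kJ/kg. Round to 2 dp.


LHV = HHV - hfg * 9 * H
Water correction = 2442 * 9 * 0.135 = 2967.030 kJ/kg
LHV = 43104 - 2967.030 = 40136.97 kJ/kg


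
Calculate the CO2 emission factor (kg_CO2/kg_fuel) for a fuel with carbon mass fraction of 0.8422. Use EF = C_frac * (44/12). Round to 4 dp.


EF = C_frac * (M_CO2 / M_C)
EF = 0.8422 * (44/12)
EF = 0.8422 * 3.666667 = 3.0881 kg_CO2/kg_fuel


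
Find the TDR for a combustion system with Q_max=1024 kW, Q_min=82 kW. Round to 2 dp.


TDR = Q_max / Q_min
TDR = 1024 / 82 = 12.49


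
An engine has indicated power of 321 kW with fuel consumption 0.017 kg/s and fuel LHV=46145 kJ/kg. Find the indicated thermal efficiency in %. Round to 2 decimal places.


eta_ith = (IP / (mf * LHV)) * 100
Denominator = 0.017 * 46145 = 784.4650 kW
eta_ith = (321 / 784.4650) * 100 = 40.92%


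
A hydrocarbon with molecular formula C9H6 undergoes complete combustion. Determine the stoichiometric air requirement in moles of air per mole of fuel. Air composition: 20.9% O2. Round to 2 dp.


Balanced combustion: C9H6 + 10.5 O2 -> 9 CO2 + 3 H2O
O2 needed = C + H/4 = 9 + 6/4 = 10.50 moles
Air moles = O2 / 0.209 = 10.50 / 0.209 = 50.24 moles air


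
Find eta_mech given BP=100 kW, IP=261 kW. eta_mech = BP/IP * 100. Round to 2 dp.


eta_mech = (BP / IP) * 100
Ratio = 100 / 261 = 0.3831
eta_mech = 0.3831 * 100 = 38.31%


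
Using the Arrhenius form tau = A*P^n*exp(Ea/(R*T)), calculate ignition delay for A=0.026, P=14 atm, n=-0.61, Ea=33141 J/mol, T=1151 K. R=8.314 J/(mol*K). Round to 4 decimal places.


tau = A * P^n * exp(Ea/(R*T))
P^n = 14^(-0.61) = 0.19992260
Ea/(R*T) = 33141/(8.314*1151) = 3.463221
exp(Ea/(R*T)) = 31.919639
tau = 0.026 * 0.19992260 * 31.919639 = 0.1659 ms


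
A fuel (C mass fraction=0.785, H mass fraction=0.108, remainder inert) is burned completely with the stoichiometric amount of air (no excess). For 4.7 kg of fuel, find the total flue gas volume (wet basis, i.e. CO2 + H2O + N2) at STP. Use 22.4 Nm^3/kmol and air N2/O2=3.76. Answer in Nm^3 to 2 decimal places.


Per kg fuel: CO2 = (C/12 kmol)*22.4 = (0.785/12)*22.4 = 1.46533 Nm^3
Per kg fuel: H2O = (H/2 kmol)*22.4 = (0.108/2)*22.4 = 1.20960 Nm^3
O2 needed per kg fuel = C/12 + H/4 = 0.785/12 + 0.108/4 = 0.09241667 kmol
Per kg fuel: N2 = O2*3.76*22.4 = 0.09241667*3.76*22.4 = 7.78370 Nm^3
Total per kg = 1.46533 + 1.20960 + 7.78370 = 10.45863 Nm^3
Total = 10.45863 * 4.7 = 49.16 Nm^3


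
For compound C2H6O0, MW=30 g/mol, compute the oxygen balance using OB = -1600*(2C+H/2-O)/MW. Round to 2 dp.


OB = -1600 * (2C + H/2 - O) / MW
Inner = 2*2 + 6/2 - 0 = 7.00
OB = -1600 * 7.00 / 30 = -373.33%


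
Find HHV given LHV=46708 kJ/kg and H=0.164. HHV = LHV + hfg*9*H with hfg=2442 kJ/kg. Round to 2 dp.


HHV = LHV + hfg * 9 * H
Water addition = 2442 * 9 * 0.164 = 3604.392 kJ/kg
HHV = 46708 + 3604.392 = 50312.39 kJ/kg


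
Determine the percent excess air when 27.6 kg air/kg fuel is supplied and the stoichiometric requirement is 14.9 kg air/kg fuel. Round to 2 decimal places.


Excess air = actual - stoichiometric = 27.6 - 14.9 = 12.70 kg/kg fuel
Excess air % = (excess / stoich) * 100 = (12.70 / 14.9) * 100 = 85.23%


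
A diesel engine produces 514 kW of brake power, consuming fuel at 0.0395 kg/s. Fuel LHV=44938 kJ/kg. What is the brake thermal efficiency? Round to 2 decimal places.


eta_BTE = (BP / (mf * LHV)) * 100
Denominator = 0.0395 * 44938 = 1775.0510 kW
eta_BTE = (514 / 1775.0510) * 100 = 28.96%


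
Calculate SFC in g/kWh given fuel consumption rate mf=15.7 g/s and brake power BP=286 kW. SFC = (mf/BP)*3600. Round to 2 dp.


SFC = (mf / BP) * 3600
Rate = 15.7 / 286 = 0.054895 g/(s*kW)
SFC = 0.054895 * 3600 = 197.62 g/kWh


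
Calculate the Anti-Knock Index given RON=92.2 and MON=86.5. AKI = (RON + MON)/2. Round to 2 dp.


AKI = (RON + MON) / 2
AKI = (92.2 + 86.5) / 2
AKI = 178.7 / 2 = 89.35


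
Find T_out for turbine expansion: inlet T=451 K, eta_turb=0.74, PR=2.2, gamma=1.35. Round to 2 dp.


T_out = T_in * (1 - eta * (1 - PR^(-(gamma-1)/gamma)))
Exponent = -(1.35-1)/1.35 = -0.25925926
PR^exp = 2.2^(-0.25925926) = 0.81512413
Factor = 1 - 0.74*(1 - 0.81512413) = 0.86319186
T_out = 451 * 0.86319186 = 389.30 K


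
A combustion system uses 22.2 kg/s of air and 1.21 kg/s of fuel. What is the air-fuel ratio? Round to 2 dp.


AFR = m_air / m_fuel
AFR = 22.2 / 1.21 = 18.35


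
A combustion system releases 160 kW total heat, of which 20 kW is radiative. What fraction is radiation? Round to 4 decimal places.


f_rad = Q_rad / Q_total
f_rad = 20 / 160 = 0.1250


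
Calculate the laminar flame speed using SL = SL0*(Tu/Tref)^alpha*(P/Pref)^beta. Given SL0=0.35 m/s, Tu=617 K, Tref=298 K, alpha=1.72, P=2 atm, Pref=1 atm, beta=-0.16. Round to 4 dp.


SL = SL0 * (Tu/Tref)^alpha * (P/Pref)^beta
T ratio = 617/298 = 2.07046980
(T ratio)^alpha = 2.07046980^1.72 = 3.496540
(P/Pref)^beta = 2^(-0.16) = 0.895025
SL = 0.35 * 3.496540 * 0.895025 = 1.0953 m/s


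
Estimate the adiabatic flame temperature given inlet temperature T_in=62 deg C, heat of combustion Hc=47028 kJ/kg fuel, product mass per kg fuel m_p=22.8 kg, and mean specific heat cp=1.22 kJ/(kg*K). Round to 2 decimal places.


T_ad = T_in + Hc / (m_p * cp)
Denominator = 22.8 * 1.22 = 27.8160
Temperature rise = 47028 / 27.8160 = 1690.68 K
T_ad = 62 + 1690.68 = 1752.68 deg C


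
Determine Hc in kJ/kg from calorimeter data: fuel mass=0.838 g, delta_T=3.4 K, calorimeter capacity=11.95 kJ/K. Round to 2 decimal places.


Hc = C_cal * delta_T / m_fuel
Q_released = 11.95 * 3.4 = 40.6300 kJ
m_fuel = 0.838 g = 0.838/1000 kg = 0.000838 kg
Hc = 40.6300 / 0.000838 = 48484.49 kJ/kg


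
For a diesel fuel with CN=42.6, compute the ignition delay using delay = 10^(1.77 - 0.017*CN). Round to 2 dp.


delay = 10^(1.77 - 0.017*CN)
Exponent = 1.77 - 0.017*42.6 = 1.0458
delay = 10^1.0458 = 11.11 ms


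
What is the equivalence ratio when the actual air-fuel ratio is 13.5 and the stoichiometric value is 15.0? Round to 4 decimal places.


phi = AFR_stoich / AFR_actual
phi = 15.0 / 13.5 = 1.1111


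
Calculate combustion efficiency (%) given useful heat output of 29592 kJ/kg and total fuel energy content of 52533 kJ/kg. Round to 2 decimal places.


Efficiency = (Q_useful / Q_fuel) * 100
Efficiency = (29592 / 52533) * 100
Efficiency = 0.5633 * 100 = 56.33%


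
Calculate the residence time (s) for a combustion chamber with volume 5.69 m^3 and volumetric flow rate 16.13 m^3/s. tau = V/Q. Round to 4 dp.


tau = V / Q_flow
tau = 5.69 / 16.13 = 0.3528 s


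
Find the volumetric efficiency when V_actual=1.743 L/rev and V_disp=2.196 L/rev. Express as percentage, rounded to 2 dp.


eta_v = (V_actual / V_disp) * 100
Ratio = 1.743 / 2.196 = 0.7937
eta_v = 0.7937 * 100 = 79.37%


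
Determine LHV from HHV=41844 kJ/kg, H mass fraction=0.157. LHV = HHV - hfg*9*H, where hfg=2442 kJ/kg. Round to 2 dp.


LHV = HHV - hfg * 9 * H
Water correction = 2442 * 9 * 0.157 = 3450.546 kJ/kg
LHV = 41844 - 3450.546 = 38393.45 kJ/kg


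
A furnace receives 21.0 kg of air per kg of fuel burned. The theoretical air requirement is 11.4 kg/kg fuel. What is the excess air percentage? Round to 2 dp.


Excess air = actual - stoichiometric = 21.0 - 11.4 = 9.60 kg/kg fuel
Excess air % = (excess / stoich) * 100 = (9.60 / 11.4) * 100 = 84.21%


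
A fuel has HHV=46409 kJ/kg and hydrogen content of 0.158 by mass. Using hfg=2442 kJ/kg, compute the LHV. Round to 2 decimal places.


LHV = HHV - hfg * 9 * H
Water correction = 2442 * 9 * 0.158 = 3472.524 kJ/kg
LHV = 46409 - 3472.524 = 42936.48 kJ/kg


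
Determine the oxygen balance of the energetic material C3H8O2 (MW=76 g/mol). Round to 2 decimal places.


OB = -1600 * (2C + H/2 - O) / MW
Inner = 2*3 + 8/2 - 2 = 8.00
OB = -1600 * 8.00 / 76 = -168.42%


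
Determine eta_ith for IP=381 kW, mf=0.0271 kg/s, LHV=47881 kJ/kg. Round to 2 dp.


eta_ith = (IP / (mf * LHV)) * 100
Denominator = 0.0271 * 47881 = 1297.5751 kW
eta_ith = (381 / 1297.5751) * 100 = 29.36%


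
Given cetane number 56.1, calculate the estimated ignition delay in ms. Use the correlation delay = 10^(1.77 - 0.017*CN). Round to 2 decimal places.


delay = 10^(1.77 - 0.017*CN)
Exponent = 1.77 - 0.017*56.1 = 0.8163
delay = 10^0.8163 = 6.55 ms


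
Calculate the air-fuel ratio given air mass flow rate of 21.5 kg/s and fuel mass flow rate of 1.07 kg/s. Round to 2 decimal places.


AFR = m_air / m_fuel
AFR = 21.5 / 1.07 = 20.09


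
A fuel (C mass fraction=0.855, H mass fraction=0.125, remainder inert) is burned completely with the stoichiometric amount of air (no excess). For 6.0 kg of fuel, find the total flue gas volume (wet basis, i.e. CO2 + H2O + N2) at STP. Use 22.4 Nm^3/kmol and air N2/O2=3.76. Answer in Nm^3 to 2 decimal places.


Per kg fuel: CO2 = (C/12 kmol)*22.4 = (0.855/12)*22.4 = 1.59600 Nm^3
Per kg fuel: H2O = (H/2 kmol)*22.4 = (0.125/2)*22.4 = 1.40000 Nm^3
O2 needed per kg fuel = C/12 + H/4 = 0.855/12 + 0.125/4 = 0.10250000 kmol
Per kg fuel: N2 = O2*3.76*22.4 = 0.10250000*3.76*22.4 = 8.63296 Nm^3
Total per kg = 1.59600 + 1.40000 + 8.63296 = 11.62896 Nm^3
Total = 11.62896 * 6.0 = 69.77 Nm^3


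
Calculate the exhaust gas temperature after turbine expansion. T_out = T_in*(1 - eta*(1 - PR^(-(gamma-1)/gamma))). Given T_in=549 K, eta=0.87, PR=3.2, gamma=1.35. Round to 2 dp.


T_out = T_in * (1 - eta * (1 - PR^(-(gamma-1)/gamma)))
Exponent = -(1.35-1)/1.35 = -0.25925926
PR^exp = 3.2^(-0.25925926) = 0.73966521
Factor = 1 - 0.87*(1 - 0.73966521) = 0.77350873
T_out = 549 * 0.77350873 = 424.66 K


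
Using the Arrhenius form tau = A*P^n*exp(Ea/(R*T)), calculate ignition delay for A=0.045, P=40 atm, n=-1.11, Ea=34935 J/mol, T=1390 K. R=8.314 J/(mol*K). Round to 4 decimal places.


tau = A * P^n * exp(Ea/(R*T))
P^n = 40^(-1.11) = 0.01666147
Ea/(R*T) = 34935/(8.314*1390) = 3.022985
exp(Ea/(R*T)) = 20.552540
tau = 0.045 * 0.01666147 * 20.552540 = 0.0154 ms


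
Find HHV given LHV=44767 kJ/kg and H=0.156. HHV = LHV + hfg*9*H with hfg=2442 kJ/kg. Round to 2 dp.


HHV = LHV + hfg * 9 * H
Water addition = 2442 * 9 * 0.156 = 3428.568 kJ/kg
HHV = 44767 + 3428.568 = 48195.57 kJ/kg


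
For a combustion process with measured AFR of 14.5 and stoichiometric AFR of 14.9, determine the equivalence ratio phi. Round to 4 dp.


phi = AFR_stoich / AFR_actual
phi = 14.9 / 14.5 = 1.0276


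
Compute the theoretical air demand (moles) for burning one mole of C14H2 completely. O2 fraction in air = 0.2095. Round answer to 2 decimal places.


Balanced combustion: C14H2 + 14.5 O2 -> 14 CO2 + 1 H2O
O2 needed = C + H/4 = 14 + 2/4 = 14.50 moles
Air moles = O2 / 0.2095 = 14.50 / 0.2095 = 69.21 moles air


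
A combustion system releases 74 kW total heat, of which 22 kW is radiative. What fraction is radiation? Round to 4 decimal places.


f_rad = Q_rad / Q_total
f_rad = 22 / 74 = 0.2973


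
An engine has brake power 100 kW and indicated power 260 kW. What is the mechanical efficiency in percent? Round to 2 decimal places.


eta_mech = (BP / IP) * 100
Ratio = 100 / 260 = 0.3846
eta_mech = 0.3846 * 100 = 38.46%


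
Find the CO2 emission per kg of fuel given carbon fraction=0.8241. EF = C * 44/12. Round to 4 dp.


EF = C_frac * (M_CO2 / M_C)
EF = 0.8241 * (44/12)
EF = 0.8241 * 3.666667 = 3.0217 kg_CO2/kg_fuel


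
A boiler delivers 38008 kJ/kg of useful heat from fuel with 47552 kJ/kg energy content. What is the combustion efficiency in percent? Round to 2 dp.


Efficiency = (Q_useful / Q_fuel) * 100
Efficiency = (38008 / 47552) * 100
Efficiency = 0.7993 * 100 = 79.93%


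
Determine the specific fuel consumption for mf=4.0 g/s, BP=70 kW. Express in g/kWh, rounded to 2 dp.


SFC = (mf / BP) * 3600
Rate = 4.0 / 70 = 0.057143 g/(s*kW)
SFC = 0.057143 * 3600 = 205.71 g/kWh


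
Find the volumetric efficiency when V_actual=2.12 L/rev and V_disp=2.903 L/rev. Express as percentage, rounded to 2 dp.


eta_v = (V_actual / V_disp) * 100
Ratio = 2.12 / 2.903 = 0.7303
eta_v = 0.7303 * 100 = 73.03%


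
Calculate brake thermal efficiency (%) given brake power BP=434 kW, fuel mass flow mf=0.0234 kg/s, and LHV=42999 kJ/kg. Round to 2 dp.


eta_BTE = (BP / (mf * LHV)) * 100
Denominator = 0.0234 * 42999 = 1006.1766 kW
eta_BTE = (434 / 1006.1766) * 100 = 43.13%


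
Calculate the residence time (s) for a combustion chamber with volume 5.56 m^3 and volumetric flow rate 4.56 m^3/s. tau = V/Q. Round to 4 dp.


tau = V / Q_flow
tau = 5.56 / 4.56 = 1.2193 s


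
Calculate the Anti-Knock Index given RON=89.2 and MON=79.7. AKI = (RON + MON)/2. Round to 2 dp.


AKI = (RON + MON) / 2
AKI = (89.2 + 79.7) / 2
AKI = 168.9 / 2 = 84.45


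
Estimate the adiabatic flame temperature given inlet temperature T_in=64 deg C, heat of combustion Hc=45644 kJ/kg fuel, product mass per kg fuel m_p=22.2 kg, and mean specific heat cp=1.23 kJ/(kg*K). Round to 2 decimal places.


T_ad = T_in + Hc / (m_p * cp)
Denominator = 22.2 * 1.23 = 27.3060
Temperature rise = 45644 / 27.3060 = 1671.57 K
T_ad = 64 + 1671.57 = 1735.57 deg C


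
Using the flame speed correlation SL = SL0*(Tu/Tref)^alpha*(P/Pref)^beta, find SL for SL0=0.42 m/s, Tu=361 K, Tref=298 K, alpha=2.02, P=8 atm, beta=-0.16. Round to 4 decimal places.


SL = SL0 * (Tu/Tref)^alpha * (P/Pref)^beta
T ratio = 361/298 = 1.21140940
(T ratio)^alpha = 1.21140940^2.02 = 1.473152
(P/Pref)^beta = 8^(-0.16) = 0.716978
SL = 0.42 * 1.473152 * 0.716978 = 0.4436 m/s


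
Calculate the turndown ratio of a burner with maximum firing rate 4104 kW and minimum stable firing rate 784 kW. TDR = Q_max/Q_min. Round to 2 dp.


TDR = Q_max / Q_min
TDR = 4104 / 784 = 5.23


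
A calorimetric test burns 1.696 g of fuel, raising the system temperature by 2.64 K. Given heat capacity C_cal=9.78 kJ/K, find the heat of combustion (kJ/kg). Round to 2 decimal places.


Hc = C_cal * delta_T / m_fuel
Q_released = 9.78 * 2.64 = 25.8192 kJ
m_fuel = 1.696 g = 1.696/1000 kg = 0.001696 kg
Hc = 25.8192 / 0.001696 = 15223.58 kJ/kg


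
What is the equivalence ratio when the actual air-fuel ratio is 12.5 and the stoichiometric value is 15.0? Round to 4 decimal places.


phi = AFR_stoich / AFR_actual
phi = 15.0 / 12.5 = 1.2000


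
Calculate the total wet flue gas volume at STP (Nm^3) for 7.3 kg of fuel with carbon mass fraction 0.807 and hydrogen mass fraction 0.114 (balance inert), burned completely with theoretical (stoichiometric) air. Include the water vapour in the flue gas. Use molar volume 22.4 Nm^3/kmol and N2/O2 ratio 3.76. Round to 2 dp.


Per kg fuel: CO2 = (C/12 kmol)*22.4 = (0.807/12)*22.4 = 1.50640 Nm^3
Per kg fuel: H2O = (H/2 kmol)*22.4 = (0.114/2)*22.4 = 1.27680 Nm^3
O2 needed per kg fuel = C/12 + H/4 = 0.807/12 + 0.114/4 = 0.09575000 kmol
Per kg fuel: N2 = O2*3.76*22.4 = 0.09575000*3.76*22.4 = 8.06445 Nm^3
Total per kg = 1.50640 + 1.27680 + 8.06445 = 10.84765 Nm^3
Total = 10.84765 * 7.3 = 79.19 Nm^3


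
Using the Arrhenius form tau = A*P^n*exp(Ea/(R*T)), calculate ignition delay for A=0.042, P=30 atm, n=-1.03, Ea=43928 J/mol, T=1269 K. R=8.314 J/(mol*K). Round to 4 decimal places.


tau = A * P^n * exp(Ea/(R*T))
P^n = 30^(-1.03) = 0.03009990
Ea/(R*T) = 43928/(8.314*1269) = 4.163608
exp(Ea/(R*T)) = 64.303082
tau = 0.042 * 0.03009990 * 64.303082 = 0.0813 ms


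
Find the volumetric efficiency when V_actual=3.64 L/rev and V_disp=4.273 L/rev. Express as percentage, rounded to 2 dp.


eta_v = (V_actual / V_disp) * 100
Ratio = 3.64 / 4.273 = 0.8519
eta_v = 0.8519 * 100 = 85.19%


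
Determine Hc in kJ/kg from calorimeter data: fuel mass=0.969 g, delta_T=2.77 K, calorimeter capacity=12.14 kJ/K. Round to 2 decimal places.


Hc = C_cal * delta_T / m_fuel
Q_released = 12.14 * 2.77 = 33.6278 kJ
m_fuel = 0.969 g = 0.969/1000 kg = 0.000969 kg
Hc = 33.6278 / 0.000969 = 34703.61 kJ/kg


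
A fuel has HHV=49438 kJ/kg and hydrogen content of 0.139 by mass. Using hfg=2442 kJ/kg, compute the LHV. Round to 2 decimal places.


LHV = HHV - hfg * 9 * H
Water correction = 2442 * 9 * 0.139 = 3054.942 kJ/kg
LHV = 49438 - 3054.942 = 46383.06 kJ/kg


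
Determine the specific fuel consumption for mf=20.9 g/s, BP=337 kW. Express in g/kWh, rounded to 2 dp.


SFC = (mf / BP) * 3600
Rate = 20.9 / 337 = 0.062018 g/(s*kW)
SFC = 0.062018 * 3600 = 223.26 g/kWh


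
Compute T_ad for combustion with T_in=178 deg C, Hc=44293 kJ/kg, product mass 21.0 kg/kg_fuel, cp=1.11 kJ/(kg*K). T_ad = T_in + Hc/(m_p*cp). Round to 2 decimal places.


T_ad = T_in + Hc / (m_p * cp)
Denominator = 21.0 * 1.11 = 23.3100
Temperature rise = 44293 / 23.3100 = 1900.17 K
T_ad = 178 + 1900.17 = 2078.17 deg C


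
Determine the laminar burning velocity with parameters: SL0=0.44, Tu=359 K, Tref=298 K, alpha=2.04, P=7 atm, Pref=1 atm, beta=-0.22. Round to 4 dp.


SL = SL0 * (Tu/Tref)^alpha * (P/Pref)^beta
T ratio = 359/298 = 1.20469799
(T ratio)^alpha = 1.20469799^2.04 = 1.462149
(P/Pref)^beta = 7^(-0.22) = 0.651746
SL = 0.44 * 1.462149 * 0.651746 = 0.4193 m/s


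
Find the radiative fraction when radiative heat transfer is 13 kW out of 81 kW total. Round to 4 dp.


f_rad = Q_rad / Q_total
f_rad = 13 / 81 = 0.1605


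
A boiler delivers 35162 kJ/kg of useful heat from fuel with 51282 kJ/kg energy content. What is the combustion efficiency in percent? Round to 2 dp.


Efficiency = (Q_useful / Q_fuel) * 100
Efficiency = (35162 / 51282) * 100
Efficiency = 0.6857 * 100 = 68.57%


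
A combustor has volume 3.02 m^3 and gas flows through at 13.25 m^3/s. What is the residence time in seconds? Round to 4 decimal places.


tau = V / Q_flow
tau = 3.02 / 13.25 = 0.2279 s


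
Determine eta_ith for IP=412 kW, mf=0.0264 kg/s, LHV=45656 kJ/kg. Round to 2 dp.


eta_ith = (IP / (mf * LHV)) * 100
Denominator = 0.0264 * 45656 = 1205.3184 kW
eta_ith = (412 / 1205.3184) * 100 = 34.18%


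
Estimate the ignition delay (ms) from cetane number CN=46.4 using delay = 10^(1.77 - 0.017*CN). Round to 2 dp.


delay = 10^(1.77 - 0.017*CN)
Exponent = 1.77 - 0.017*46.4 = 0.9812
delay = 10^0.9812 = 9.58 ms


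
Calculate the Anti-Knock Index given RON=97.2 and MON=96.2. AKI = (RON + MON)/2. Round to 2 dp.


AKI = (RON + MON) / 2
AKI = (97.2 + 96.2) / 2
AKI = 193.4 / 2 = 96.70


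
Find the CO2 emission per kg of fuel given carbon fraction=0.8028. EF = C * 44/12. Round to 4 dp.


EF = C_frac * (M_CO2 / M_C)
EF = 0.8028 * (44/12)
EF = 0.8028 * 3.666667 = 2.9436 kg_CO2/kg_fuel


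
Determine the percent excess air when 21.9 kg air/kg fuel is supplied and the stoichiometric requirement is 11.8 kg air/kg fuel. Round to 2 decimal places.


Excess air = actual - stoichiometric = 21.9 - 11.8 = 10.10 kg/kg fuel
Excess air % = (excess / stoich) * 100 = (10.10 / 11.8) * 100 = 85.59%


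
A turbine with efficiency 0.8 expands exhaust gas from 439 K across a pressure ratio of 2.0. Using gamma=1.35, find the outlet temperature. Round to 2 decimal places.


T_out = T_in * (1 - eta * (1 - PR^(-(gamma-1)/gamma)))
Exponent = -(1.35-1)/1.35 = -0.25925926
PR^exp = 2.0^(-0.25925926) = 0.83551680
Factor = 1 - 0.8*(1 - 0.83551680) = 0.86841344
T_out = 439 * 0.86841344 = 381.23 K


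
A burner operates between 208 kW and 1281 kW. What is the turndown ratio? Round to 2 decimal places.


TDR = Q_max / Q_min
TDR = 1281 / 208 = 6.16


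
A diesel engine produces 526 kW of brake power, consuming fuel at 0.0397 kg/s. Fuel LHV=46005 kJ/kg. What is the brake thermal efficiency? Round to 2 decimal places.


eta_BTE = (BP / (mf * LHV)) * 100
Denominator = 0.0397 * 46005 = 1826.3985 kW
eta_BTE = (526 / 1826.3985) * 100 = 28.80%


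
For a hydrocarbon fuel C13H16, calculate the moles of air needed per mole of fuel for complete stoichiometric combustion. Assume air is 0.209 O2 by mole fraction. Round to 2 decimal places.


Balanced combustion: C13H16 + 17 O2 -> 13 CO2 + 8 H2O
O2 needed = C + H/4 = 13 + 16/4 = 17.00 moles
Air moles = O2 / 0.209 = 17.00 / 0.209 = 81.34 moles air


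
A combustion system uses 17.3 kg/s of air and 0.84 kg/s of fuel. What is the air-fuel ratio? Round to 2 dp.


AFR = m_air / m_fuel
AFR = 17.3 / 0.84 = 20.60


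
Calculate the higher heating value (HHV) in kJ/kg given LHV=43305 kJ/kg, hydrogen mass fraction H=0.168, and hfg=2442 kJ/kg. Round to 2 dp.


HHV = LHV + hfg * 9 * H
Water addition = 2442 * 9 * 0.168 = 3692.304 kJ/kg
HHV = 43305 + 3692.304 = 46997.30 kJ/kg


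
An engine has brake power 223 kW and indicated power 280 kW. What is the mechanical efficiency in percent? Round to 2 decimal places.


eta_mech = (BP / IP) * 100
Ratio = 223 / 280 = 0.7964
eta_mech = 0.7964 * 100 = 79.64%


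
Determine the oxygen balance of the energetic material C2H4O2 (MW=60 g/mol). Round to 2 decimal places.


OB = -1600 * (2C + H/2 - O) / MW
Inner = 2*2 + 4/2 - 2 = 4.00
OB = -1600 * 4.00 / 60 = -106.67%


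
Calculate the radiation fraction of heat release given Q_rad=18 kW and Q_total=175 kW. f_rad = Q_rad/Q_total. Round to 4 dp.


f_rad = Q_rad / Q_total
f_rad = 18 / 175 = 0.1029


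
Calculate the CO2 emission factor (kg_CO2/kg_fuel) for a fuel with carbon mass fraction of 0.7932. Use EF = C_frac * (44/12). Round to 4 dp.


EF = C_frac * (M_CO2 / M_C)
EF = 0.7932 * (44/12)
EF = 0.7932 * 3.666667 = 2.9084 kg_CO2/kg_fuel


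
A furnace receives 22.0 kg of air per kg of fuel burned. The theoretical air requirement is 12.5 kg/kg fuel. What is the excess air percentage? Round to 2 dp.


Excess air = actual - stoichiometric = 22.0 - 12.5 = 9.50 kg/kg fuel
Excess air % = (excess / stoich) * 100 = (9.50 / 12.5) * 100 = 76.00%


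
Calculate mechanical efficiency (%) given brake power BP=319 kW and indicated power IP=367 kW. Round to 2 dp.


eta_mech = (BP / IP) * 100
Ratio = 319 / 367 = 0.8692
eta_mech = 0.8692 * 100 = 86.92%


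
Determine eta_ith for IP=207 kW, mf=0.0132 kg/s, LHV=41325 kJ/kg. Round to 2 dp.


eta_ith = (IP / (mf * LHV)) * 100
Denominator = 0.0132 * 41325 = 545.4900 kW
eta_ith = (207 / 545.4900) * 100 = 37.95%


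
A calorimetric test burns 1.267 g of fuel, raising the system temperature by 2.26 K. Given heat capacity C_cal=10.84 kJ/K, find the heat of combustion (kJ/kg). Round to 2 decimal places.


Hc = C_cal * delta_T / m_fuel
Q_released = 10.84 * 2.26 = 24.4984 kJ
m_fuel = 1.267 g = 1.267/1000 kg = 0.001267 kg
Hc = 24.4984 / 0.001267 = 19335.75 kJ/kg


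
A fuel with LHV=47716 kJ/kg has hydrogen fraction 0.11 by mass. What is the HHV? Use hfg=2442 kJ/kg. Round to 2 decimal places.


HHV = LHV + hfg * 9 * H
Water addition = 2442 * 9 * 0.11 = 2417.580 kJ/kg
HHV = 47716 + 2417.580 = 50133.58 kJ/kg


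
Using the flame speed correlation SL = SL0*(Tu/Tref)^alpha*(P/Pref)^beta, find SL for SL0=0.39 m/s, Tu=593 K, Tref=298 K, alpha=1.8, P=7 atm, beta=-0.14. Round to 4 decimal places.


SL = SL0 * (Tu/Tref)^alpha * (P/Pref)^beta
T ratio = 593/298 = 1.98993289
(T ratio)^alpha = 1.98993289^1.8 = 3.450716
(P/Pref)^beta = 7^(-0.14) = 0.761529
SL = 0.39 * 3.450716 * 0.761529 = 1.0248 m/s


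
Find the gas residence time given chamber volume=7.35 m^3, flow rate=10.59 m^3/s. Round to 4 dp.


tau = V / Q_flow
tau = 7.35 / 10.59 = 0.6941 s


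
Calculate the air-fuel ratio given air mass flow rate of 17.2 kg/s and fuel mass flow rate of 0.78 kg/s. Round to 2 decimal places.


AFR = m_air / m_fuel
AFR = 17.2 / 0.78 = 22.05


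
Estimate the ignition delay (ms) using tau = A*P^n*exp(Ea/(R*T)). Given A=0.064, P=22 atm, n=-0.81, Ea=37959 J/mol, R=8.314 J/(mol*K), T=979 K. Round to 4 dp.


tau = A * P^n * exp(Ea/(R*T))
P^n = 22^(-0.81) = 0.08177822
Ea/(R*T) = 37959/(8.314*979) = 4.663608
exp(Ea/(R*T)) = 106.017919
tau = 0.064 * 0.08177822 * 106.017919 = 0.5549 ms


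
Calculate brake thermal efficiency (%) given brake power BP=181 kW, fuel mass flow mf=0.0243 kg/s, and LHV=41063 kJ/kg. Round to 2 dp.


eta_BTE = (BP / (mf * LHV)) * 100
Denominator = 0.0243 * 41063 = 997.8309 kW
eta_BTE = (181 / 997.8309) * 100 = 18.14%


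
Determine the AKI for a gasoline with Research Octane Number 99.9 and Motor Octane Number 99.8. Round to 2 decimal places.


AKI = (RON + MON) / 2
AKI = (99.9 + 99.8) / 2
AKI = 199.7 / 2 = 99.85


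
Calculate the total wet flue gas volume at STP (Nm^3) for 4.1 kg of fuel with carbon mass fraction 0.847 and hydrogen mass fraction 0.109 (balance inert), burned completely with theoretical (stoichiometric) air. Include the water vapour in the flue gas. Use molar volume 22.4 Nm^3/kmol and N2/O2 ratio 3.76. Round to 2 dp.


Per kg fuel: CO2 = (C/12 kmol)*22.4 = (0.847/12)*22.4 = 1.58107 Nm^3
Per kg fuel: H2O = (H/2 kmol)*22.4 = (0.109/2)*22.4 = 1.22080 Nm^3
O2 needed per kg fuel = C/12 + H/4 = 0.847/12 + 0.109/4 = 0.09783333 kmol
Per kg fuel: N2 = O2*3.76*22.4 = 0.09783333*3.76*22.4 = 8.23991 Nm^3
Total per kg = 1.58107 + 1.22080 + 8.23991 = 11.04178 Nm^3
Total = 11.04178 * 4.1 = 45.27 Nm^3


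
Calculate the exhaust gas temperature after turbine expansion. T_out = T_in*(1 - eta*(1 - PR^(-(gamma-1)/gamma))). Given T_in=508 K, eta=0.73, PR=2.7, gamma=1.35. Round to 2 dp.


T_out = T_in * (1 - eta * (1 - PR^(-(gamma-1)/gamma)))
Exponent = -(1.35-1)/1.35 = -0.25925926
PR^exp = 2.7^(-0.25925926) = 0.77297411
Factor = 1 - 0.73*(1 - 0.77297411) = 0.83427110
T_out = 508 * 0.83427110 = 423.81 K


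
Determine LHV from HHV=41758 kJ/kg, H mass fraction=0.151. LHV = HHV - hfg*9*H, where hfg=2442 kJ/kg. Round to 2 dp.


LHV = HHV - hfg * 9 * H
Water correction = 2442 * 9 * 0.151 = 3318.678 kJ/kg
LHV = 41758 - 3318.678 = 38439.32 kJ/kg


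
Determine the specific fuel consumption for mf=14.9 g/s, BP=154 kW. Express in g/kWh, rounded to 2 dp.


SFC = (mf / BP) * 3600
Rate = 14.9 / 154 = 0.096753 g/(s*kW)
SFC = 0.096753 * 3600 = 348.31 g/kWh


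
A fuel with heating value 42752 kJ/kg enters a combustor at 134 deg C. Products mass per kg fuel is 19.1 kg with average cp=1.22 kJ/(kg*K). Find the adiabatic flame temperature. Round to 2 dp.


T_ad = T_in + Hc / (m_p * cp)
Denominator = 19.1 * 1.22 = 23.3020
Temperature rise = 42752 / 23.3020 = 1834.69 K
T_ad = 134 + 1834.69 = 1968.69 deg C


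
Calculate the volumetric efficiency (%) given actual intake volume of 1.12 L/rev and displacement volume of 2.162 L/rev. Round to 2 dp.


eta_v = (V_actual / V_disp) * 100
Ratio = 1.12 / 2.162 = 0.5180
eta_v = 0.5180 * 100 = 51.80%


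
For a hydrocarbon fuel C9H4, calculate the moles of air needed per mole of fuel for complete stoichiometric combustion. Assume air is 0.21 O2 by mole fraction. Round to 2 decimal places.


Balanced combustion: C9H4 + 10 O2 -> 9 CO2 + 2 H2O
O2 needed = C + H/4 = 9 + 4/4 = 10.00 moles
Air moles = O2 / 0.21 = 10.00 / 0.21 = 47.62 moles air
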